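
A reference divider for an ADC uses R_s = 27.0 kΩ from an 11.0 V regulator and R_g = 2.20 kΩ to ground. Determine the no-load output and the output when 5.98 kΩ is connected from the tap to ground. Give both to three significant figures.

Unloaded: 0.829 V; loaded: 0.618 V

Open-circuit: V = 11.0 × 2.20/(27.0 + 2.20) = 0.829 V.
With the load, R_g becomes R_g‖R_L = 1.608 kΩ, so V = 11.0 × 1.608/28.61 = 0.618 V.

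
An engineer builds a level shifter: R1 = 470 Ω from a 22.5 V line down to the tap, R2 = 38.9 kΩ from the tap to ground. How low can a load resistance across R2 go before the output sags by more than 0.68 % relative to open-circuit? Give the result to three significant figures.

R_L(min) ≈ 67.8 kΩ

Output resistance R_th = R1‖R2 = (470 × 38900)/39370 = 464.4 Ω.
The fractional drop is R_th/(R_th + R_L); requiring this ≤ 0.00680 gives R_L ≥ R_th(1/0.00680 − 1) = 464.4 × 146.1 = 67.8 kΩ.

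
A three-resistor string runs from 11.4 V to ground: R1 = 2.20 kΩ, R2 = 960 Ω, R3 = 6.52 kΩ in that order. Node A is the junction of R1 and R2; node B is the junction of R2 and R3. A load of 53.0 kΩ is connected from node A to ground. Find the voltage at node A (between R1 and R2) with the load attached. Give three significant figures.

V ≈ 8.54 V

Below node A the series string R2+R3 = 7480 Ω sits in parallel with the 53000 Ω load: 6555 Ω.
V_A = 11.4 × 6555/(2200 + 6555) = 8.54 V.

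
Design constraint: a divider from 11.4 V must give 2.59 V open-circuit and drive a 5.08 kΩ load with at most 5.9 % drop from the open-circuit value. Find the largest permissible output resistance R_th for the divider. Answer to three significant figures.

R_th ≤ 319 Ω

Loading drop = R_th/(R_th + R_L) ≤ 0.0590, so R_th ≤ R_L · ε/(1−ε) = 5.08 kΩ × 0.0590/0.9410 = 319 Ω.
(Any R1, R2 with R2/(R1+R2) = 0.227 and R1‖R2 ≤ 319 Ω will meet the spec.)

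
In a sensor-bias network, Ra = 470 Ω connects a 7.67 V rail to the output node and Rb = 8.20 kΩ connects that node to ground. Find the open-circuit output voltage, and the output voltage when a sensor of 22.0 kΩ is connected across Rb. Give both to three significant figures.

Open-circuit: V = 7.67 × 8200/(470 + 8200) = 7.25 V.
With the load, Rb becomes Rb‖R_L = 5974 Ω, so V = 7.67 × 5974/6444 = 7.11 V.

Unloaded: 7.25 V; loaded: 7.11 V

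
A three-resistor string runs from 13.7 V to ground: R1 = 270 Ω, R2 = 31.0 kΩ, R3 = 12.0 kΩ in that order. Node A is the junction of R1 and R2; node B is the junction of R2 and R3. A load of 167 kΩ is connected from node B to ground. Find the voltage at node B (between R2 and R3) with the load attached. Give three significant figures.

At node B, R3 is in parallel with the load: R3‖R_L = 11200 Ω.
Below node A the resistance is R2 + (R3‖R_L) = 42200 Ω, so V_A = 13.7 × 42200/42470 = 13.61 V.
Then V_B = V_A × (R3‖R_L)/(R2 + R3‖R_L) = 13.61 × 11200/42200 = 3.61 V.

V ≈ 3.61 V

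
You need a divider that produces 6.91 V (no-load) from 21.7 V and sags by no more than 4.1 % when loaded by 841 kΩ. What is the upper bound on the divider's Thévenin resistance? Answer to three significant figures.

R_th ≤ 36.0 kΩ

Loading drop = R_th/(R_th + R_L) ≤ 0.0410, so R_th ≤ R_L · ε/(1−ε) = 841 kΩ × 0.0410/0.9590 = 36.0 kΩ.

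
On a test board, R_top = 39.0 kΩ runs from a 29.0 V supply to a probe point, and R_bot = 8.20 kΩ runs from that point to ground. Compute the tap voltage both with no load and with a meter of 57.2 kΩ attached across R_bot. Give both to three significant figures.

Open-circuit: V = 29.0 × 8.20/(39.0 + 8.20) = 5.04 V.
With the load, R_bot becomes R_bot‖R_L = 7.172 kΩ, so V = 29.0 × 7.172/46.17 = 4.50 V.

Unloaded: 5.04 V; loaded: 4.50 V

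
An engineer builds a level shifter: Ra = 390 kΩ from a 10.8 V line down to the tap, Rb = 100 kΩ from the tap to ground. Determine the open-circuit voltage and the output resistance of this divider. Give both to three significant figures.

V_th = 2.20 V, R_th = 79.6 kΩ

V_th is the open-circuit tap voltage: 10.8 × 100/(390 + 100) = 2.20 V.
With the supply zeroed, Ra and Rb appear in parallel from the tap: R_th = Ra‖Rb = (390 × 100)/490.0 = 79.6 kΩ.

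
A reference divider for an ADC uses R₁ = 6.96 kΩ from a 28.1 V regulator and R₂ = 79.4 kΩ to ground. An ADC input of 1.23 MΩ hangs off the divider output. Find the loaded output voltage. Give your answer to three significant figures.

The load sits in parallel with R₂: R₂‖R_L = (79.4 × 1230) / (79.4 + 1230) = 74.59 kΩ.
V_out = 28.1 × 74.59 / (6.96 + 74.59) = 28.1 × 74.59/81.55 = 25.7 V.

V_out ≈ 25.7 V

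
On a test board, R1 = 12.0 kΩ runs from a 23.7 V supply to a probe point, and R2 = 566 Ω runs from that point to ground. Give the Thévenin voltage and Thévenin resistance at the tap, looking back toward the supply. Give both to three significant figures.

V_th is the open-circuit tap voltage: 23.7 × 566/(12000 + 566) = 1.07 V.
With the supply zeroed, R1 and R2 appear in parallel from the tap: R_th = R1‖R2 = (12000 × 566)/12570 = 541 Ω.

V_th = 1.07 V, R_th = 541 Ω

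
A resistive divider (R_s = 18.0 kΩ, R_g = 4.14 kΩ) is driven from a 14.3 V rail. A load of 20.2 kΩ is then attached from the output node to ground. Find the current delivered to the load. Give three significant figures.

I_L ≈ 0.113 mA

R_g‖R_L = 3.436 kΩ; V_out = 14.3 × 3.436/21.44 = 2.292 V.
I_L = V_out / R_L = 2.292 / 20.2 kΩ = 0.113 mA.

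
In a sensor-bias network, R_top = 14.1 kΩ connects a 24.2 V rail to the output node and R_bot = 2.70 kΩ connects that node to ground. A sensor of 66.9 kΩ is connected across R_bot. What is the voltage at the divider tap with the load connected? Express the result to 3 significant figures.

The load sits in parallel with R_bot: R_bot‖R_L = (2.70 × 66.9) / (2.70 + 66.9) = 2.595 kΩ.
V_out = 24.2 × 2.595 / (14.1 + 2.595) = 24.2 × 2.595/16.70 = 3.76 V.
(Unloaded it would have been 3.89 V.)

V_out ≈ 3.76 V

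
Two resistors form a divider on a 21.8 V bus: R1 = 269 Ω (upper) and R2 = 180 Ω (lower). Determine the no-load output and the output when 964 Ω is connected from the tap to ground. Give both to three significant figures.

Unloaded: 8.74 V; loaded: 7.86 V

Open-circuit: V = 21.8 × 180/(269 + 180) = 8.74 V.
With the load, R2 becomes R2‖R_L = 151.7 Ω, so V = 21.8 × 151.7/420.7 = 7.86 V.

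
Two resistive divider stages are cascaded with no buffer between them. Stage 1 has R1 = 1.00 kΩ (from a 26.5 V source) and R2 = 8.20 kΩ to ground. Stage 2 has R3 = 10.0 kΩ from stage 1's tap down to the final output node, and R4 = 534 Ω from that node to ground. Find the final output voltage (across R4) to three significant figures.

Stage 2 presents R3+R4 = 10530 Ω as a load on stage 1's tap.
Stage 1's lower leg becomes R2‖(R3+R4) = 4611 Ω, so V_mid = 26.5 × 4611/5611 = 21.78 V.
Stage 2 is itself unloaded: V_out = V_mid × R4/(R3+R4) = 21.78 × 534/10530 = 1.10 V.

V_out ≈ 1.10 V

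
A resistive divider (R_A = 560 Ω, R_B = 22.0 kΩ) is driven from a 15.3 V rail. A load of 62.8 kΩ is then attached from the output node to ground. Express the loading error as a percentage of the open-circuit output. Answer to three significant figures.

0.862 %

The divider's output (Thévenin) resistance is R_A‖R_B = 546.1 Ω.
Fractional drop under load = R_th/(R_th + R_L) = 546.1 / (546.1 + 62800) = 0.008621.
So the output falls by 0.862 %.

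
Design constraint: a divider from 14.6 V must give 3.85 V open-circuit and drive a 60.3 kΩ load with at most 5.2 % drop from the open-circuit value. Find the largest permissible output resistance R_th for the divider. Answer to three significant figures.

R_th ≤ 3.31 kΩ

Loading drop = R_th/(R_th + R_L) ≤ 0.0520, so R_th ≤ R_L · ε/(1−ε) = 60.3 kΩ × 0.0520/0.9480 = 3.31 kΩ.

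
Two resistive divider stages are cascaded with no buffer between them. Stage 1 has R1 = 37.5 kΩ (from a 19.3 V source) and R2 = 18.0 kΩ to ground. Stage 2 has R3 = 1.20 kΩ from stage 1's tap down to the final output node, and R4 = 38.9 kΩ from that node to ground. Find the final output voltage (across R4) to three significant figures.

V_out ≈ 4.66 V

Stage 2 presents R3+R4 = 40.10 kΩ as a load on stage 1's tap.
Stage 1's lower leg becomes R2‖(R3+R4) = 12.42 kΩ, so V_mid = 19.3 × 12.42/49.92 = 4.803 V.
Stage 2 is itself unloaded: V_out = V_mid × R4/(R3+R4) = 4.803 × 38.9/40.10 = 4.66 V.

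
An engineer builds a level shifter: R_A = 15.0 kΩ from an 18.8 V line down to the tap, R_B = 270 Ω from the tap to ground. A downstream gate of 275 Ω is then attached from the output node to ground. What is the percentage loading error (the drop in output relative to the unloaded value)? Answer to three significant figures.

The divider's output (Thévenin) resistance is R_A‖R_B = 265.2 Ω.
Fractional drop under load = R_th/(R_th + R_L) = 265.2 / (265.2 + 275) = 0.4910.
So the output falls by 49.1 %.

49.1 %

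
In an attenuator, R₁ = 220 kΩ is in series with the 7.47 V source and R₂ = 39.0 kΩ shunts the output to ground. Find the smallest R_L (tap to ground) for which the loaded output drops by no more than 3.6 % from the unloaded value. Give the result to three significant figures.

Output resistance R_th = R₁‖R₂ = (220 × 39.0)/259.0 = 33.13 kΩ.
The fractional drop is R_th/(R_th + R_L); requiring this ≤ 0.0360 gives R_L ≥ R_th(1/0.0360 − 1) = 33.13 × 26.78 = 887 kΩ.

R_L(min) ≈ 887 kΩ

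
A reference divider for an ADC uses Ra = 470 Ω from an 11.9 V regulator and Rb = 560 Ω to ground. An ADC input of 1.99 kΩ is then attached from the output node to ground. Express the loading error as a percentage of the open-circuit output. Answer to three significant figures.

The divider's output (Thévenin) resistance is Ra‖Rb = 255.5 Ω.
Fractional drop under load = R_th/(R_th + R_L) = 255.5 / (255.5 + 1990) = 0.1138.
So the output falls by 11.4 %.

11.4 %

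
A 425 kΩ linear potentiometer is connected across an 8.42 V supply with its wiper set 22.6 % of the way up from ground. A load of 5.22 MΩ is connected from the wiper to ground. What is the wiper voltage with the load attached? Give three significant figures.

The wiper splits the pot into (1−α)R = 328.9 kΩ above and αR = 96.05 kΩ below.
Lower section ‖ load = 94.31 kΩ.
V_wiper = 8.42 × 94.31/(328.9 + 94.31) = 1.88 V.

V ≈ 1.88 V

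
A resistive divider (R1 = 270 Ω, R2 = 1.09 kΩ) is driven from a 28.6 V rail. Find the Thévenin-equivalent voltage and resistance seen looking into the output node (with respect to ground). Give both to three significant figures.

V_th is the open-circuit tap voltage: 28.6 × 1090/(270 + 1090) = 22.9 V.
With the supply zeroed, R1 and R2 appear in parallel from the tap: R_th = R1‖R2 = (270 × 1090)/1360 = 216 Ω.

V_th = 22.9 V, R_th = 216 Ω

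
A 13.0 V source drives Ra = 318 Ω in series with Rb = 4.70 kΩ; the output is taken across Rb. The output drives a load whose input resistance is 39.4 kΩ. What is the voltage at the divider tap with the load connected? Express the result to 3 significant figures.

The load sits in parallel with Rb: Rb‖R_L = (4700 × 39400) / (4700 + 39400) = 4199 Ω.
V_out = 13.0 × 4199 / (318 + 4199) = 13.0 × 4199/4517 = 12.1 V.

V_out ≈ 12.1 V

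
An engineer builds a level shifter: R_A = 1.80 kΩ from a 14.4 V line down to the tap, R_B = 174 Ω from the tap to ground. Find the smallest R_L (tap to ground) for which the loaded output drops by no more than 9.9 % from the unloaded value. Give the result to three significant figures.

R_L(min) ≈ 1.44 kΩ

Output resistance R_th = R_A‖R_B = (1800 × 174)/1974 = 158.7 Ω.
The fractional drop is R_th/(R_th + R_L); requiring this ≤ 0.0990 gives R_L ≥ R_th(1/0.0990 − 1) = 158.7 × 9.101 = 1.44 kΩ.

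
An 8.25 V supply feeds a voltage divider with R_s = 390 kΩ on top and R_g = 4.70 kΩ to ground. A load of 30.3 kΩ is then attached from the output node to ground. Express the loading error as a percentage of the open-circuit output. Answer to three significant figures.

13.3 %

The divider's output (Thévenin) resistance is R_s‖R_g = 4.644 kΩ.
Fractional drop under load = R_th/(R_th + R_L) = 4.644 / (4.644 + 30.3) = 0.1329.
So the output falls by 13.3 %.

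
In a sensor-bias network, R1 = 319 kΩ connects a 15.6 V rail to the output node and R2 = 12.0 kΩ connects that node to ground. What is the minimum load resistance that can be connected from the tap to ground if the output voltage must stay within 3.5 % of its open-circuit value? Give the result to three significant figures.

R_L(min) ≈ 319 kΩ

Output resistance R_th = R1‖R2 = (319 × 12.0)/331.0 = 11.56 kΩ.
The fractional drop is R_th/(R_th + R_L); requiring this ≤ 0.0350 gives R_L ≥ R_th(1/0.0350 − 1) = 11.56 × 27.57 = 319 kΩ.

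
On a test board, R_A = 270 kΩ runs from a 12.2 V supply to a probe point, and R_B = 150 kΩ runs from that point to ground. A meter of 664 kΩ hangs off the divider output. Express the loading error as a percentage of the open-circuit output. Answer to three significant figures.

Unloaded V = 12.2 × 150/420.0 = 4.3571 V.
Loaded: R_B‖R_L = 122.4 kΩ, giving V = 12.2 × 122.4/392.4 = 3.8046 V.
Drop = (4.3571 − 3.8046) / 4.3571 = 12.7 %.

12.7 %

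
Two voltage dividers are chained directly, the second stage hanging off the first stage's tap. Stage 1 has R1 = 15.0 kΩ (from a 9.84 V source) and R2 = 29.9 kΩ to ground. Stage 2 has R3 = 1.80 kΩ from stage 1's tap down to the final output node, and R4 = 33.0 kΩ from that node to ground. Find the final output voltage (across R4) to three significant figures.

Stage 2 presents R3+R4 = 34.80 kΩ as a load on stage 1's tap.
Stage 1's lower leg becomes R2‖(R3+R4) = 16.08 kΩ, so V_mid = 9.84 × 16.08/31.08 = 5.091 V.
Stage 2 is itself unloaded: V_out = V_mid × R4/(R3+R4) = 5.091 × 33.0/34.80 = 4.83 V.

V_out ≈ 4.83 V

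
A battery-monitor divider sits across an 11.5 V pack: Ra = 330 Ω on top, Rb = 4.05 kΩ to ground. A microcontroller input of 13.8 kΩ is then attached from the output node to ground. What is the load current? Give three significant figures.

Rb‖R_L = 3131 Ω; V_out = 11.5 × 3131/3461 = 10.40 V.
I_L = V_out / R_L = 10.40 / 13.8 kΩ = 0.754 mA.

I_L ≈ 0.754 mA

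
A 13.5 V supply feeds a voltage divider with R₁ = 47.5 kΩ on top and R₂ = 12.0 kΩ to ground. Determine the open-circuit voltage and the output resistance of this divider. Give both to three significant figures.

V_th = 2.72 V, R_th = 9.58 kΩ

V_th is the open-circuit tap voltage: 13.5 × 12.0/(47.5 + 12.0) = 2.72 V.
With the supply zeroed, R₁ and R₂ appear in parallel from the tap: R_th = R₁‖R₂ = (47.5 × 12.0)/59.50 = 9.58 kΩ.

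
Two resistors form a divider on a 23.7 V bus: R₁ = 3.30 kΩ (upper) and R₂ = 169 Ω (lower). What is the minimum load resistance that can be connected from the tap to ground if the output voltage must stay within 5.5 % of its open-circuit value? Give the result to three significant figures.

Output resistance R_th = R₁‖R₂ = (3300 × 169)/3469 = 160.8 Ω.
The fractional drop is R_th/(R_th + R_L); requiring this ≤ 0.0550 gives R_L ≥ R_th(1/0.0550 − 1) = 160.8 × 17.18 = 2.76 kΩ.

R_L(min) ≈ 2.76 kΩ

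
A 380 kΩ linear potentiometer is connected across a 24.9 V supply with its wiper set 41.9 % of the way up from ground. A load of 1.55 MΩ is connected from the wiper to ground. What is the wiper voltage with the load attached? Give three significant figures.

The wiper splits the pot into (1−α)R = 220.8 kΩ above and αR = 159.2 kΩ below.
Lower section ‖ load = 144.4 kΩ.
V_wiper = 24.9 × 144.4/(220.8 + 144.4) = 9.85 V.

V ≈ 9.85 V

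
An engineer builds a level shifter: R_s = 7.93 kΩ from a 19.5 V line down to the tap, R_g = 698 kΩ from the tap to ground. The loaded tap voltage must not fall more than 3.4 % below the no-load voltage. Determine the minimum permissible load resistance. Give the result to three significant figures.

R_L(min) ≈ 223 kΩ

Output resistance R_th = R_s‖R_g = (7.93 × 698)/705.9 = 7.841 kΩ.
The fractional drop is R_th/(R_th + R_L); requiring this ≤ 0.0340 gives R_L ≥ R_th(1/0.0340 − 1) = 7.841 × 28.41 = 223 kΩ.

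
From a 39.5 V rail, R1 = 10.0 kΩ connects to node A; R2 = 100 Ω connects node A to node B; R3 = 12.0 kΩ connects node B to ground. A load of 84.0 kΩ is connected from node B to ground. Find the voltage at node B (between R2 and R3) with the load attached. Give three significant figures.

At node B, R3 is in parallel with the load: R3‖R_L = 10500 Ω.
Below node A the resistance is R2 + (R3‖R_L) = 10600 Ω, so V_A = 39.5 × 10600/20600 = 20.33 V.
Then V_B = V_A × (R3‖R_L)/(R2 + R3‖R_L) = 20.33 × 10500/10600 = 20.1 V.

V ≈ 20.1 V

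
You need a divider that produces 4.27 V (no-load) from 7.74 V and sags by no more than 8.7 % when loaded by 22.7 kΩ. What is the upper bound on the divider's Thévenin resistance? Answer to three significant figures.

Loading drop = R_th/(R_th + R_L) ≤ 0.0870, so R_th ≤ R_L · ε/(1−ε) = 22.7 kΩ × 0.0870/0.9130 = 2.16 kΩ.

R_th ≤ 2.16 kΩ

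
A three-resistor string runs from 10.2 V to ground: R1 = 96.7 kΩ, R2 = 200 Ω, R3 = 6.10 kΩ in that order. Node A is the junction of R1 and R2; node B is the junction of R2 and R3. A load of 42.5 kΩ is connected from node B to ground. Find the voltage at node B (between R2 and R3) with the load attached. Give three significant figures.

At node B, R3 is in parallel with the load: R3‖R_L = 5334 Ω.
Below node A the resistance is R2 + (R3‖R_L) = 5534 Ω, so V_A = 10.2 × 5534/102200 = 0.5522 V.
Then V_B = V_A × (R3‖R_L)/(R2 + R3‖R_L) = 0.5522 × 5334/5534 = 0.532 V.

V ≈ 0.532 V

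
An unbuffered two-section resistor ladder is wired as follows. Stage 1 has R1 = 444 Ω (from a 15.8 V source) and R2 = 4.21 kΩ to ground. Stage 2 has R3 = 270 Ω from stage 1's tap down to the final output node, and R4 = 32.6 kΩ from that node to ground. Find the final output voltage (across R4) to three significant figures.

Stage 2 presents R3+R4 = 32870 Ω as a load on stage 1's tap.
Stage 1's lower leg becomes R2‖(R3+R4) = 3732 Ω, so V_mid = 15.8 × 3732/4176 = 14.12 V.
Stage 2 is itself unloaded: V_out = V_mid × R4/(R3+R4) = 14.12 × 32600/32870 = 14.0 V.

V_out ≈ 14.0 V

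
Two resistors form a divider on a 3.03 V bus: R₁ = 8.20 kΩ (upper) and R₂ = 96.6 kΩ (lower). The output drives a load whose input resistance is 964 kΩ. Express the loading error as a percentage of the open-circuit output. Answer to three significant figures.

The divider's output (Thévenin) resistance is R₁‖R₂ = 7.558 kΩ.
Fractional drop under load = R_th/(R_th + R_L) = 7.558 / (7.558 + 964) = 0.007780.
So the output falls by 0.778 %.

0.778 %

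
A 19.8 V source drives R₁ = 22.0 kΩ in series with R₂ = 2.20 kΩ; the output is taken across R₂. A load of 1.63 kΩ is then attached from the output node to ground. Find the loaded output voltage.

V_out ≈ 0.808 V

The load sits in parallel with R₂: R₂‖R_L = (2.20 × 1.63) / (2.20 + 1.63) = 0.9363 kΩ.
V_out = 19.8 × 0.9363 / (22.0 + 0.9363) = 19.8 × 0.9363/22.94 = 0.808 V.
(Unloaded it would have been 1.80 V.)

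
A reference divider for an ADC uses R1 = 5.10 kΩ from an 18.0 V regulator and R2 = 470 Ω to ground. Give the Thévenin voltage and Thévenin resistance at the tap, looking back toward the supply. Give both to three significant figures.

V_th is the open-circuit tap voltage: 18.0 × 470/(5100 + 470) = 1.52 V.
With the supply zeroed, R1 and R2 appear in parallel from the tap: R_th = R1‖R2 = (5100 × 470)/5570 = 430 Ω.

V_th = 1.52 V, R_th = 430 Ω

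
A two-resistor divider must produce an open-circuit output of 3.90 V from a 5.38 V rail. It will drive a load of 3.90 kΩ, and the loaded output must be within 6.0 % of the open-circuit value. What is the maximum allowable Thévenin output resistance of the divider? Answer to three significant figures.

Loading drop = R_th/(R_th + R_L) ≤ 0.0600, so R_th ≤ R_L · ε/(1−ε) = 3.90 kΩ × 0.0600/0.9400 = 249 Ω.

R_th ≤ 249 Ω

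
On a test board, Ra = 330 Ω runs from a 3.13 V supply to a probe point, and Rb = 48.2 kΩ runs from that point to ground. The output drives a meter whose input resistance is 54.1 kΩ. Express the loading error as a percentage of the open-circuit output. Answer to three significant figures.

0.602 %

The divider's output (Thévenin) resistance is Ra‖Rb = 327.8 Ω.
Fractional drop under load = R_th/(R_th + R_L) = 327.8 / (327.8 + 54100) = 0.006022.
So the output falls by 0.602 %.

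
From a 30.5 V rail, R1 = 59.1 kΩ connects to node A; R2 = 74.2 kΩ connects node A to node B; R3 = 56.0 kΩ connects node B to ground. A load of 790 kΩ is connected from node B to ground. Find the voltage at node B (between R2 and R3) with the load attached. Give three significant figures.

At node B, R3 is in parallel with the load: R3‖R_L = 52.29 kΩ.
Below node A the resistance is R2 + (R3‖R_L) = 126.5 kΩ, so V_A = 30.5 × 126.5/185.6 = 20.79 V.
Then V_B = V_A × (R3‖R_L)/(R2 + R3‖R_L) = 20.79 × 52.29/126.5 = 8.59 V.

V ≈ 8.59 V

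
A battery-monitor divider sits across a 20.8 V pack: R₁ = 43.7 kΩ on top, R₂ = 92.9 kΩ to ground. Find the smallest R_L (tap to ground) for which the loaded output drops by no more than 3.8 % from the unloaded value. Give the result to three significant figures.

Output resistance R_th = R₁‖R₂ = (43.7 × 92.9)/136.6 = 29.72 kΩ.
The fractional drop is R_th/(R_th + R_L); requiring this ≤ 0.0380 gives R_L ≥ R_th(1/0.0380 − 1) = 29.72 × 25.32 = 752 kΩ.

R_L(min) ≈ 752 kΩ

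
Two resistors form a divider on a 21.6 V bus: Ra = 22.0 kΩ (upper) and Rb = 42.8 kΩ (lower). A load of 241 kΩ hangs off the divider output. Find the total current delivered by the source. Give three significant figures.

Rb‖R_L = 36.35 kΩ, so the source sees Ra + Rb‖R_L = 58.35 kΩ.
I = 21.6 V / 58.35 kΩ = 0.370 mA.

I ≈ 0.370 mA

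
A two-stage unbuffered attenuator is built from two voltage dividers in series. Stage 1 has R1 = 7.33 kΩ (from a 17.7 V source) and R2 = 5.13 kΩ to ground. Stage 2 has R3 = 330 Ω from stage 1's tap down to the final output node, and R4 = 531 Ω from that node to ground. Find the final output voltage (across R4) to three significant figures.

Stage 2 presents R3+R4 = 861.0 Ω as a load on stage 1's tap.
Stage 1's lower leg becomes R2‖(R3+R4) = 737.3 Ω, so V_mid = 17.7 × 737.3/8067 = 1.618 V.
Stage 2 is itself unloaded: V_out = V_mid × R4/(R3+R4) = 1.618 × 531/861.0 = 0.998 V.

V_out ≈ 0.998 V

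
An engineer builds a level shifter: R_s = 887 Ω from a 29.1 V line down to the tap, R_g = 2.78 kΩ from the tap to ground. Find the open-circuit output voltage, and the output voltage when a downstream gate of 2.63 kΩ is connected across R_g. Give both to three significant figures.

Open-circuit: V = 29.1 × 2780/(887 + 2780) = 22.1 V.
With the load, R_g becomes R_g‖R_L = 1351 Ω, so V = 29.1 × 1351/2238 = 17.6 V.

Unloaded: 22.1 V; loaded: 17.6 V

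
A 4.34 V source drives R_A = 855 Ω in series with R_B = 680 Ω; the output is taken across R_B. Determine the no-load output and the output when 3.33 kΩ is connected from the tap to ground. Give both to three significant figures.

Open-circuit: V = 4.34 × 680/(855 + 680) = 1.92 V.
With the load, R_B becomes R_B‖R_L = 564.7 Ω, so V = 4.34 × 564.7/1420 = 1.73 V.

Unloaded: 1.92 V; loaded: 1.73 V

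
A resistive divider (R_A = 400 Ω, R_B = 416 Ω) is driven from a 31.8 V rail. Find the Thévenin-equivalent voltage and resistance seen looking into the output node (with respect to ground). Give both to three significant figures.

V_th is the open-circuit tap voltage: 31.8 × 416/(400 + 416) = 16.2 V.
With the supply zeroed, R_A and R_B appear in parallel from the tap: R_th = R_A‖R_B = (400 × 416)/816.0 = 204 Ω.

V_th = 16.2 V, R_th = 204 Ω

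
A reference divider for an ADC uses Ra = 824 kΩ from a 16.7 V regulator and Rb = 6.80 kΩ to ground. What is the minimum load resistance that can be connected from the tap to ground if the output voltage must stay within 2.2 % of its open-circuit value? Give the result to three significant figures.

Output resistance R_th = Ra‖Rb = (824 × 6.80)/830.8 = 6.744 kΩ.
The fractional drop is R_th/(R_th + R_L); requiring this ≤ 0.0220 gives R_L ≥ R_th(1/0.0220 − 1) = 6.744 × 44.45 = 300 kΩ.

R_L(min) ≈ 300 kΩ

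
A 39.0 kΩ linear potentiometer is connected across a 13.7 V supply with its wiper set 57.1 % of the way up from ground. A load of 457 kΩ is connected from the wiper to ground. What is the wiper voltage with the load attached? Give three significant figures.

V ≈ 7.66 V

The wiper splits the pot into (1−α)R = 16.73 kΩ above and αR = 22.27 kΩ below.
Lower section ‖ load = 21.23 kΩ.
V_wiper = 13.7 × 21.23/(16.73 + 21.23) = 7.66 V.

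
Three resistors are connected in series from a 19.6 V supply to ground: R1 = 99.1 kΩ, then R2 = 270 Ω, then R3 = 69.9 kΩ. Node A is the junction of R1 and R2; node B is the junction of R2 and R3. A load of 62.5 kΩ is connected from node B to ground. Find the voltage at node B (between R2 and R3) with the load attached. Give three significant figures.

V ≈ 4.89 V

At node B, R3 is in parallel with the load: R3‖R_L = 33000 Ω.
Below node A the resistance is R2 + (R3‖R_L) = 33270 Ω, so V_A = 19.6 × 33270/132400 = 4.926 V.
Then V_B = V_A × (R3‖R_L)/(R2 + R3‖R_L) = 4.926 × 33000/33270 = 4.89 V.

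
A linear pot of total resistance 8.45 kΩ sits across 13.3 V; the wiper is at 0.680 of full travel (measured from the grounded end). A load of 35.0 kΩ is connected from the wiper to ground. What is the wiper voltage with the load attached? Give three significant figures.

The wiper splits the pot into (1−α)R = 2.704 kΩ above and αR = 5.746 kΩ below.
Lower section ‖ load = 4.936 kΩ.
V_wiper = 13.3 × 4.936/(2.704 + 4.936) = 8.59 V.

V ≈ 8.59 V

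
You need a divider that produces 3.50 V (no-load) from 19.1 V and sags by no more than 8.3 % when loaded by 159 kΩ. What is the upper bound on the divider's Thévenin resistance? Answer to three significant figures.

Loading drop = R_th/(R_th + R_L) ≤ 0.0830, so R_th ≤ R_L · ε/(1−ε) = 159 kΩ × 0.0830/0.9170 = 14.4 kΩ.

R_th ≤ 14.4 kΩ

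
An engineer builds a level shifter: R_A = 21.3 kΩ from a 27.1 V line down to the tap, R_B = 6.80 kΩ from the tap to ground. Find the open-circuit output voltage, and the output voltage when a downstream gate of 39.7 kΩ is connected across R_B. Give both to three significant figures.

Unloaded: 6.56 V; loaded: 5.80 V

Open-circuit: V = 27.1 × 6.80/(21.3 + 6.80) = 6.56 V.
With the load, R_B becomes R_B‖R_L = 5.806 kΩ, so V = 27.1 × 5.806/27.11 = 5.80 V.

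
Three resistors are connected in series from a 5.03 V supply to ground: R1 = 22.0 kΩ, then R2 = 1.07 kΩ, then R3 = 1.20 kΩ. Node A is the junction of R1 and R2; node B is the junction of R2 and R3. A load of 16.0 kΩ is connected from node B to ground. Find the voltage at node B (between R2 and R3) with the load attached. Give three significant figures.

V ≈ 0.232 V

At node B, R3 is in parallel with the load: R3‖R_L = 1.116 kΩ.
Below node A the resistance is R2 + (R3‖R_L) = 2.186 kΩ, so V_A = 5.03 × 2.186/24.19 = 0.4547 V.
Then V_B = V_A × (R3‖R_L)/(R2 + R3‖R_L) = 0.4547 × 1.116/2.186 = 0.232 V.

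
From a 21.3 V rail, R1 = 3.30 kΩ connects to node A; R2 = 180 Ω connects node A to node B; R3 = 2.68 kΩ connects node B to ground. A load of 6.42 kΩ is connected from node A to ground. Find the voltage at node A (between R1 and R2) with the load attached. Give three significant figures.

Below node A the series string R2+R3 = 2860 Ω sits in parallel with the 6420 Ω load: 1979 Ω.
V_A = 21.3 × 1979/(3300 + 1979) = 7.98 V.

V ≈ 7.98 V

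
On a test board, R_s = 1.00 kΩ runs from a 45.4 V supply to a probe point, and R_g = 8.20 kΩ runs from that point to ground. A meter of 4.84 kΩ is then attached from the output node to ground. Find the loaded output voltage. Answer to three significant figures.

The load sits in parallel with R_g: R_g‖R_L = (8.20 × 4.84) / (8.20 + 4.84) = 3.044 kΩ.
V_out = 45.4 × 3.044 / (1.00 + 3.044) = 45.4 × 3.044/4.044 = 34.2 V.
(Unloaded it would have been 40.5 V.)

V_out ≈ 34.2 V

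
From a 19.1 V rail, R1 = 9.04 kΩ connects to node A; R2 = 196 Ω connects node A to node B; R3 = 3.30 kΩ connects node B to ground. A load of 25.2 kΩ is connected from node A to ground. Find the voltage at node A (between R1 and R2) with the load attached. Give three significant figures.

V ≈ 4.84 V

Below node A the series string R2+R3 = 3496 Ω sits in parallel with the 25200 Ω load: 3070 Ω.
V_A = 19.1 × 3070/(9040 + 3070) = 4.84 V.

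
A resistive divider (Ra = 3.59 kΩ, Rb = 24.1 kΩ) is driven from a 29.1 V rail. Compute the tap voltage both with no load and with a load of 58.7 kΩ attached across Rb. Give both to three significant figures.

Open-circuit: V = 29.1 × 24.1/(3.59 + 24.1) = 25.3 V.
With the load, Rb becomes Rb‖R_L = 17.09 kΩ, so V = 29.1 × 17.09/20.68 = 24.0 V.

Unloaded: 25.3 V; loaded: 24.0 V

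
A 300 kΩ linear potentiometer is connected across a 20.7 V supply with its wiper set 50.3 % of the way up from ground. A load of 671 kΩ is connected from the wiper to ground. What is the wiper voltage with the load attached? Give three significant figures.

V ≈ 9.37 V

The wiper splits the pot into (1−α)R = 149.1 kΩ above and αR = 150.9 kΩ below.
Lower section ‖ load = 123.2 kΩ.
V_wiper = 20.7 × 123.2/(149.1 + 123.2) = 9.37 V.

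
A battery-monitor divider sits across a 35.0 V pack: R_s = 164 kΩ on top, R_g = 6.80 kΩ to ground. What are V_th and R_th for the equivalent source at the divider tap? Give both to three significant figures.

V_th is the open-circuit tap voltage: 35.0 × 6.80/(164 + 6.80) = 1.39 V.
With the supply zeroed, R_s and R_g appear in parallel from the tap: R_th = R_s‖R_g = (164 × 6.80)/170.8 = 6.53 kΩ.

V_th = 1.39 V, R_th = 6.53 kΩ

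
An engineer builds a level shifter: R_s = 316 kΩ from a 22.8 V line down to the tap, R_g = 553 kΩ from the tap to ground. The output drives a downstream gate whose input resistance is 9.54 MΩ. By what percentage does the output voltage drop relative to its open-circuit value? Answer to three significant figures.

2.06 %

The divider's output (Thévenin) resistance is R_s‖R_g = 201.1 kΩ.
Fractional drop under load = R_th/(R_th + R_L) = 201.1 / (201.1 + 9540) = 0.02064.
So the output falls by 2.06 %.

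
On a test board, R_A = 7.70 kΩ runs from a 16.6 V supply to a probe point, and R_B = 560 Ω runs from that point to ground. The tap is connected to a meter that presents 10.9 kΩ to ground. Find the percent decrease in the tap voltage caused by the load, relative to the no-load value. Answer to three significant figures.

4.57 %

The divider's output (Thévenin) resistance is R_A‖R_B = 522.0 Ω.
Fractional drop under load = R_th/(R_th + R_L) = 522.0 / (522.0 + 10900) = 0.04570.
So the output falls by 4.57 %.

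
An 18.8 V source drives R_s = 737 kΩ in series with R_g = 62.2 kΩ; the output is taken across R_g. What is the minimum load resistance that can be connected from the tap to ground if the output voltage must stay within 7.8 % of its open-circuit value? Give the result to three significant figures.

Output resistance R_th = R_s‖R_g = (737 × 62.2)/799.2 = 57.36 kΩ.
The fractional drop is R_th/(R_th + R_L); requiring this ≤ 0.0780 gives R_L ≥ R_th(1/0.0780 − 1) = 57.36 × 11.82 = 678 kΩ.

R_L(min) ≈ 678 kΩ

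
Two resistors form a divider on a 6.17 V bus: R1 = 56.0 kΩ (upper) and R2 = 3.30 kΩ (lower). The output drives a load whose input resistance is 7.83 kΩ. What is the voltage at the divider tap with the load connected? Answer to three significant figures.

The load sits in parallel with R2: R2‖R_L = (3.30 × 7.83) / (3.30 + 7.83) = 2.322 kΩ.
V_out = 6.17 × 2.322 / (56.0 + 2.322) = 6.17 × 2.322/58.32 = 0.246 V.

V_out ≈ 0.246 V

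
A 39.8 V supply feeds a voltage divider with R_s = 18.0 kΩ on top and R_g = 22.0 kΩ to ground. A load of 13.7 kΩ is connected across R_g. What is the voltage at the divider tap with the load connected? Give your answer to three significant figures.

V_out ≈ 12.7 V

The load sits in parallel with R_g: R_g‖R_L = (22.0 × 13.7) / (22.0 + 13.7) = 8.443 kΩ.
V_out = 39.8 × 8.443 / (18.0 + 8.443) = 39.8 × 8.443/26.44 = 12.7 V.
(Unloaded it would have been 21.9 V.)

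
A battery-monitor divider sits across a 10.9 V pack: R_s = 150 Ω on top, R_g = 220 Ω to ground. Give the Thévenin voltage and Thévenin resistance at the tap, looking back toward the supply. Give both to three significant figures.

V_th is the open-circuit tap voltage: 10.9 × 220/(150 + 220) = 6.48 V.
With the supply zeroed, R_s and R_g appear in parallel from the tap: R_th = R_s‖R_g = (150 × 220)/370.0 = 89.2 Ω.

V_th = 6.48 V, R_th = 89.2 Ω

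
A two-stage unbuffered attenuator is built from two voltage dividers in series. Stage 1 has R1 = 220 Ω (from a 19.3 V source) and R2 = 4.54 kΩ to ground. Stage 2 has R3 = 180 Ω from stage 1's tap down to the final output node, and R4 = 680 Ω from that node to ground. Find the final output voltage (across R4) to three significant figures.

V_out ≈ 11.7 V

Stage 2 presents R3+R4 = 860.0 Ω as a load on stage 1's tap.
Stage 1's lower leg becomes R2‖(R3+R4) = 723.0 Ω, so V_mid = 19.3 × 723.0/943.0 = 14.80 V.
Stage 2 is itself unloaded: V_out = V_mid × R4/(R3+R4) = 14.80 × 680/860.0 = 11.7 V.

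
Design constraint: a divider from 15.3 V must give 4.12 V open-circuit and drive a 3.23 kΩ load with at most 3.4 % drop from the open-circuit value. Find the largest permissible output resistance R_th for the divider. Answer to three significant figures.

R_th ≤ 114 Ω

Loading drop = R_th/(R_th + R_L) ≤ 0.0340, so R_th ≤ R_L · ε/(1−ε) = 3.23 kΩ × 0.0340/0.9660 = 114 Ω.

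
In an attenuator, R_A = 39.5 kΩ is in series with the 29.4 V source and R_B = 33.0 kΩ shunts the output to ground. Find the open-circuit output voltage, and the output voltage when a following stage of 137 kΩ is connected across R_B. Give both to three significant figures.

Unloaded: 13.4 V; loaded: 11.8 V

Open-circuit: V = 29.4 × 33.0/(39.5 + 33.0) = 13.4 V.
With the load, R_B becomes R_B‖R_L = 26.59 kΩ, so V = 29.4 × 26.59/66.09 = 11.8 V.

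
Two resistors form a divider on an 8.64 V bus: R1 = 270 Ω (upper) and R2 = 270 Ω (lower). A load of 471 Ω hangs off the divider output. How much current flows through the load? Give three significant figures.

R2‖R_L = 171.6 Ω; V_out = 8.64 × 171.6/441.6 = 3.358 V.
I_L = V_out / R_L = 3.358 / 471 Ω = 7.13 mA.

I_L ≈ 7.13 mA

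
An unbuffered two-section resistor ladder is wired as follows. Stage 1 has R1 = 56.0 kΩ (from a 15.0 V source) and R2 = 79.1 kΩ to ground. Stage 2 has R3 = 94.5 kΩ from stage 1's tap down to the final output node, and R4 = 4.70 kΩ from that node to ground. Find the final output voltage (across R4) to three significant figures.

V_out ≈ 0.313 V

Stage 2 presents R3+R4 = 99.20 kΩ as a load on stage 1's tap.
Stage 1's lower leg becomes R2‖(R3+R4) = 44.01 kΩ, so V_mid = 15.0 × 44.01/100.0 = 6.601 V.
Stage 2 is itself unloaded: V_out = V_mid × R4/(R3+R4) = 6.601 × 4.70/99.20 = 0.313 V.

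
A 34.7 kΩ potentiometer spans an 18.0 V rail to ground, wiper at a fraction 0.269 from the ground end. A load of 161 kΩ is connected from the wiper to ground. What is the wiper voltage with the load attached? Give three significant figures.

The wiper splits the pot into (1−α)R = 25.37 kΩ above and αR = 9.334 kΩ below.
Lower section ‖ load = 8.823 kΩ.
V_wiper = 18.0 × 8.823/(25.37 + 8.823) = 4.65 V.

V ≈ 4.65 V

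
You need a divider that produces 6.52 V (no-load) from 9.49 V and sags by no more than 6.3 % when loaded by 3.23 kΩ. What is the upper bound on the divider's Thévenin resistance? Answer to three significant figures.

Loading drop = R_th/(R_th + R_L) ≤ 0.0630, so R_th ≤ R_L · ε/(1−ε) = 3.23 kΩ × 0.0630/0.9370 = 217 Ω.
(Any R1, R2 with R2/(R1+R2) = 0.687 and R1‖R2 ≤ 217 Ω will meet the spec.)

R_th ≤ 217 Ω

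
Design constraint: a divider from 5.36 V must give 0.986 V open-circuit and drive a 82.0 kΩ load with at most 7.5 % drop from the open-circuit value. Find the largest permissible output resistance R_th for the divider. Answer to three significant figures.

R_th ≤ 6.65 kΩ

Loading drop = R_th/(R_th + R_L) ≤ 0.0750, so R_th ≤ R_L · ε/(1−ε) = 82.0 kΩ × 0.0750/0.9250 = 6.65 kΩ.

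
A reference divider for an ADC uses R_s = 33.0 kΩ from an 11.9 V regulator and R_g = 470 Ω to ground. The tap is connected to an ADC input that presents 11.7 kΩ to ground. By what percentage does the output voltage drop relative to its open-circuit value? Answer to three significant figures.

3.81 %

The divider's output (Thévenin) resistance is R_s‖R_g = 463.4 Ω.
Fractional drop under load = R_th/(R_th + R_L) = 463.4 / (463.4 + 11700) = 0.03810.
So the output falls by 3.81 %.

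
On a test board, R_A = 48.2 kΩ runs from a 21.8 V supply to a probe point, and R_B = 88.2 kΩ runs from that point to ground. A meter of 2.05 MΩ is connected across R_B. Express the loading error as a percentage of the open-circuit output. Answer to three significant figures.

The divider's output (Thévenin) resistance is R_A‖R_B = 31.17 kΩ.
Fractional drop under load = R_th/(R_th + R_L) = 31.17 / (31.17 + 2050) = 0.01498.
So the output falls by 1.50 %.

1.50 %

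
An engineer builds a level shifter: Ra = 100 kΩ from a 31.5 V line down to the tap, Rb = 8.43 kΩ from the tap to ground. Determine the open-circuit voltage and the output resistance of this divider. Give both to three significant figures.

V_th is the open-circuit tap voltage: 31.5 × 8.43/(100 + 8.43) = 2.45 V.
With the supply zeroed, Ra and Rb appear in parallel from the tap: R_th = Ra‖Rb = (100 × 8.43)/108.4 = 7.77 kΩ.

V_th = 2.45 V, R_th = 7.77 kΩ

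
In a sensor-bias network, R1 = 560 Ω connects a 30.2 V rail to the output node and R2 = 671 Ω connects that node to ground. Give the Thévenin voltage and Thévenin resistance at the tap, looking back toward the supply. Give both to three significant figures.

V_th = 16.5 V, R_th = 305 Ω

V_th is the open-circuit tap voltage: 30.2 × 671/(560 + 671) = 16.5 V.
With the supply zeroed, R1 and R2 appear in parallel from the tap: R_th = R1‖R2 = (560 × 671)/1231 = 305 Ω.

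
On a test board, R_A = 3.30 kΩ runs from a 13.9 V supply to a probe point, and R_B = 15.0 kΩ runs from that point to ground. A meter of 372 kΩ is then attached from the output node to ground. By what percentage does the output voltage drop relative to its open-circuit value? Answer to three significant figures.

The divider's output (Thévenin) resistance is R_A‖R_B = 2.705 kΩ.
Fractional drop under load = R_th/(R_th + R_L) = 2.705 / (2.705 + 372) = 0.007219.
So the output falls by 0.722 %.

0.722 %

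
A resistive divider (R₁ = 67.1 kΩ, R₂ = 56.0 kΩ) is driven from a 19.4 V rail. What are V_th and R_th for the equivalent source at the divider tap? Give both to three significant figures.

V_th = 8.83 V, R_th = 30.5 kΩ

V_th is the open-circuit tap voltage: 19.4 × 56.0/(67.1 + 56.0) = 8.83 V.
With the supply zeroed, R₁ and R₂ appear in parallel from the tap: R_th = R₁‖R₂ = (67.1 × 56.0)/123.1 = 30.5 kΩ.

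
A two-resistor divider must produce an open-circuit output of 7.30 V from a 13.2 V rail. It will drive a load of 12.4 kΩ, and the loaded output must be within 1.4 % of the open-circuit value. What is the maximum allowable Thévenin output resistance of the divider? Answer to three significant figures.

R_th ≤ 176 Ω

Loading drop = R_th/(R_th + R_L) ≤ 0.0140, so R_th ≤ R_L · ε/(1−ε) = 12.4 kΩ × 0.0140/0.9860 = 176 Ω.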